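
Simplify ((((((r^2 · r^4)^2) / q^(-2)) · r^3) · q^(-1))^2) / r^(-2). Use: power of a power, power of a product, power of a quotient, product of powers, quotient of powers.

q^2r^32

((((((r^2 · r^4)^2) / q^(-2)) · r^3) · q^(-1))^2) / r^(-2)
= ((((((r^2 · r^4)^2) / q^(-2)) · r^3)^2) · ((q^(-1))^2)) / r^(-2)    [power of a product]
= ((((((r^2 · r^4)^2) / q^(-2))^2) · ((r^3)^2)) · ((q^(-1))^2)) / r^(-2)    [power of a product]
= ((((((r^2 · r^4)^2)^2) / ((q^(-2))^2)) · ((r^3)^2)) · ((q^(-1))^2)) / r^(-2)    [power of a quotient]
= (((((r^2 · r^4)^4) / ((q^(-2))^2)) · ((r^3)^2)) · ((q^(-1))^2)) / r^(-2)    [power of a power]
= ((((((r^2)^4) · ((r^4)^4)) / ((q^(-2))^2)) · ((r^3)^2)) · ((q^(-1))^2)) / r^(-2)    [power of a product]
= ((((r^8 · ((r^4)^4)) / ((q^(-2))^2)) · ((r^3)^2)) · ((q^(-1))^2)) / r^(-2)    [power of a power]
= ((((r^8 · r^16) / ((q^(-2))^2)) · ((r^3)^2)) · ((q^(-1))^2)) / r^(-2)    [power of a power]
= (((r^24 / ((q^(-2))^2)) · ((r^3)^2)) · ((q^(-1))^2)) / r^(-2)    [product of powers]
= (((r^24 / q^(-4)) · ((r^3)^2)) · ((q^(-1))^2)) / r^(-2)    [power of a power]
= (((r^24 / q^(-4)) · r^6) · ((q^(-1))^2)) / r^(-2)    [power of a power]
= (((r^24 / q^(-4)) · r^6) · q^(-2)) / r^(-2)    [power of a power]
= q^2r^32    [quotient of powers; product of powers]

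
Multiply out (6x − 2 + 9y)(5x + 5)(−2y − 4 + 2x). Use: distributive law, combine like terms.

30x²y − 80x² + 60x³ − 130xy − 100x − 160y + 40 − 90xy² − 90y²

(6x − 2 + 9y)(5x + 5)(−2y − 4 + 2x)
= (30x² + 30x − 10x − 10 + 45xy + 45y)(−2y − 4 + 2x)    [distributive law]
= (30x² + 20x − 10 + 45xy + 45y)(−2y − 4 + 2x)    [combine like terms]
= −60x²y − 120x² + 60x³ − 40xy − 80x + 40x² + 20y + 40 − 20x − 90xy² − 180xy + 90x²y − 90y² − 180y + 90xy    [distributive law]
= 30x²y − 80x² + 60x³ − 130xy − 100x − 160y + 40 − 90xy² − 90y²    [combine like terms]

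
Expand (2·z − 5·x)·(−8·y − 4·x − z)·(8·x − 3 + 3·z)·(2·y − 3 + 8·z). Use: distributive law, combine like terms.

−16·x·y^2·z − 918·x·y·z − 114·x·y·z^2 + 96·y^2·z − 144·y·z + 540·y·z^2 − 96·y^2·z^2 − 396·y·z^3 + 2632·x^2·y·z − 588·x^2·z + 288·x^2·z^2 − 27·x·z + 147·x·z^2 − 200·x·z^3 − 18·z^2 + 66·z^3 − 48·z^4 + 640·x^2·y^2 − 1080·x^2·y − 240·x·y^2 + 360·x·y + 320·x^3·y − 480·x^3 + 1280·x^3·z + 180·x^2

(2·z − 5·x)·(−8·y − 4·x − z)·(8·x − 3 + 3·z)·(2·y − 3 + 8·z)
= (−16·y·z − 8·x·z − 2·z^2 + 40·x·y + 20·x^2 + 5·x·z)·(8·x − 3 + 3·z)·(2·y − 3 + 8·z)    [distributive law]
= (−16·y·z − 3·x·z − 2·z^2 + 40·x·y + 20·x^2)·(8·x − 3 + 3·z)·(2·y − 3 + 8·z)    [combine like terms]
= (−128·x·y·z + 48·y·z − 48·y·z^2 − 24·x^2·z + 9·x·z − 9·x·z^2 − 16·x·z^2 + 6·z^2 − 6·z^3 + 320·x^2·y − 120·x·y + 120·x·y·z + 160·x^3 − 60·x^2 + 60·x^2·z)·(2·y − 3 + 8·z)    [distributive law]
= (−8·x·y·z + 48·y·z − 48·y·z^2 + 36·x^2·z + 9·x·z − 25·x·z^2 + 6·z^2 − 6·z^3 + 320·x^2·y − 120·x·y + 160·x^3 − 60·x^2)·(2·y − 3 + 8·z)    [combine like terms]
= −16·x·y^2·z + 24·x·y·z − 64·x·y·z^2 + 96·y^2·z − 144·y·z + 384·y·z^2 − 96·y^2·z^2 + 144·y·z^2 − 384·y·z^3 + 72·x^2·y·z − 108·x^2·z + 288·x^2·z^2 + 18·x·y·z − 27·x·z + 72·x·z^2 − 50·x·y·z^2 + 75·x·z^2 − 200·x·z^3 + 12·y·z^2 − 18·z^2 + 48·z^3 − 12·y·z^3 + 18·z^3 − 48·z^4 + 640·x^2·y^2 − 960·x^2·y + 2560·x^2·y·z − 240·x·y^2 + 360·x·y − 960·x·y·z + 320·x^3·y − 480·x^3 + 1280·x^3·z − 120·x^2·y + 180·x^2 − 480·x^2·z    [distributive law]
= −16·x·y^2·z − 918·x·y·z − 114·x·y·z^2 + 96·y^2·z − 144·y·z + 540·y·z^2 − 96·y^2·z^2 − 396·y·z^3 + 2632·x^2·y·z − 588·x^2·z + 288·x^2·z^2 − 27·x·z + 147·x·z^2 − 200·x·z^3 − 18·z^2 + 66·z^3 − 48·z^4 + 640·x^2·y^2 − 1080·x^2·y − 240·x·y^2 + 360·x·y + 320·x^3·y − 480·x^3 + 1280·x^3·z + 180·x^2    [combine like terms]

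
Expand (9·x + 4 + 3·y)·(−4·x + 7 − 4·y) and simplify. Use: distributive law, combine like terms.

(9·x + 4 + 3·y)·(−4·x + 7 − 4·y)
= −36·x^2 + 63·x − 36·x·y − 16·x + 28 − 16·y − 12·x·y + 21·y − 12·y^2    [distributive law]
= −36·x^2 + 47·x − 48·x·y + 28 + 5·y − 12·y^2    [combine like terms]

−36·x^2 + 47·x − 48·x·y + 28 + 5·y − 12·y^2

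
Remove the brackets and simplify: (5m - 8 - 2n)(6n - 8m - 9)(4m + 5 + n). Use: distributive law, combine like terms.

(5m - 8 - 2n)(6n - 8m - 9)(4m + 5 + n)
= (30mn - 40m^2 - 45m - 48n + 64m + 72 - 12n^2 + 16mn + 18n)(4m + 5 + n)    [distributive law]
= (46mn - 40m^2 + 19m - 30n + 72 - 12n^2)(4m + 5 + n)    [combine like terms]
= 184m^2n + 230mn + 46mn^2 - 160m^3 - 200m^2 - 40m^2n + 76m^2 + 95m + 19mn - 120mn - 150n - 30n^2 + 288m + 360 + 72n - 48mn^2 - 60n^2 - 12n^3    [distributive law]
= 144m^2n + 129mn - 2mn^2 - 160m^3 - 124m^2 + 383m - 78n - 90n^2 + 360 - 12n^3    [combine like terms]

144m^2n + 129mn - 2mn^2 - 160m^3 - 124m^2 + 383m - 78n - 90n^2 + 360 - 12n^3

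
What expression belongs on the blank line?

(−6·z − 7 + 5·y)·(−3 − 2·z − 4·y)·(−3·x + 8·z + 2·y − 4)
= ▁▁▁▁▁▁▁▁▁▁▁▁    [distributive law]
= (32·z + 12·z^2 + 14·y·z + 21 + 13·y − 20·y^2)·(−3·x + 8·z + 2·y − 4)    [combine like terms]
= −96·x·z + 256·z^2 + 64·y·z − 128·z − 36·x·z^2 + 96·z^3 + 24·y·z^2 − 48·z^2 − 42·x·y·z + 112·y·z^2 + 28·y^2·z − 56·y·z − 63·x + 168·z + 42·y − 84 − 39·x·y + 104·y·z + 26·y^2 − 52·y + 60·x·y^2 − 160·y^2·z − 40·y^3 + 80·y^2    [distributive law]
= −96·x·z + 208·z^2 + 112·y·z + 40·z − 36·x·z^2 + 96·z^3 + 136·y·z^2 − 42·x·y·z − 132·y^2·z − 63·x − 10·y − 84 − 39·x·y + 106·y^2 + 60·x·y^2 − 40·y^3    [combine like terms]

Applying distributive law to the line above:

(18·z + 12·z^2 + 24·y·z + 21 + 14·z + 28·y − 15·y − 10·y·z − 20·y^2)·(−3·x + 8·z + 2·y − 4)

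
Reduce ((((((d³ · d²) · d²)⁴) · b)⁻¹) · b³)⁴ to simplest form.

b⁸d⁻¹¹²

((((((d³ · d²) · d²)⁴) · b)⁻¹) · b³)⁴
= ((((((d³ · d²) · d²)⁴) · b)⁻¹)⁴) · ((b³)⁴)    [power of a product]
= (((((d³ · d²) · d²)⁴) · b)⁻⁴) · ((b³)⁴)    [power of a power]
= (((((d³ · d²) · d²)⁴)⁻⁴) · (b⁻⁴)) · ((b³)⁴)    [power of a product]
= ((((d³ · d²) · d²)⁻¹⁶) · (b⁻⁴)) · ((b³)⁴)    [power of a power]
= ((((d³ · d²)⁻¹⁶) · ((d²)⁻¹⁶)) · (b⁻⁴)) · ((b³)⁴)    [power of a product]
= (((((d³)⁻¹⁶) · ((d²)⁻¹⁶)) · ((d²)⁻¹⁶)) · (b⁻⁴)) · ((b³)⁴)    [power of a product]
= (((d⁻⁴⁸ · ((d²)⁻¹⁶)) · ((d²)⁻¹⁶)) · (b⁻⁴)) · ((b³)⁴)    [power of a power]
= (((d⁻⁴⁸ · d⁻³²) · ((d²)⁻¹⁶)) · (b⁻⁴)) · ((b³)⁴)    [power of a power]
= ((d⁻⁸⁰ · ((d²)⁻¹⁶)) · (b⁻⁴)) · ((b³)⁴)    [product of powers]
= ((d⁻⁸⁰ · d⁻³²) · (b⁻⁴)) · ((b³)⁴)    [power of a power]
= (d⁻¹¹² · (b⁻⁴)) · ((b³)⁴)    [product of powers]
= (d⁻¹¹² · b⁻⁴) · b¹²    [power of a power]
= b⁸d⁻¹¹²    [product of powers]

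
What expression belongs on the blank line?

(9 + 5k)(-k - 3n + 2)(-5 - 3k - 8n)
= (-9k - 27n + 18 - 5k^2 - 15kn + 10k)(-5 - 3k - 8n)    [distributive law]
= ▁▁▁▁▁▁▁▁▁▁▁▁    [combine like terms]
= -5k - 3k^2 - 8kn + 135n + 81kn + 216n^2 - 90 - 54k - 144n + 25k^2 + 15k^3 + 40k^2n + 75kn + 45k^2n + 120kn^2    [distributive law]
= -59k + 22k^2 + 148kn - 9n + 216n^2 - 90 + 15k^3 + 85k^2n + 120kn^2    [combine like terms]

After combine like terms, the bracketed line is:

(k - 27n + 18 - 5k^2 - 15kn)(-5 - 3k - 8n)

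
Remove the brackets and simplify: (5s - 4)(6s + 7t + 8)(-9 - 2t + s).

(5s - 4)(6s + 7t + 8)(-9 - 2t + s)
= (30s² + 35st + 40s - 24s - 28t - 32)(-9 - 2t + s)    [distributive law]
= (30s² + 35st + 16s - 28t - 32)(-9 - 2t + s)    [combine like terms]
= -270s² - 60s²t + 30s³ - 315st - 70st² + 35s²t - 144s - 32st + 16s² + 252t + 56t² - 28st + 288 + 64t - 32s    [distributive law]
= -254s² - 25s²t + 30s³ - 375st - 70st² - 176s + 316t + 56t² + 288    [combine like terms]

-254s² - 25s²t + 30s³ - 375st - 70st² - 176s + 316t + 56t² + 288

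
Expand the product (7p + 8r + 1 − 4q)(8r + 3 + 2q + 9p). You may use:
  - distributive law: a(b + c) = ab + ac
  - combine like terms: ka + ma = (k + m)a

128pr + 30p − 22pq + 63p^2 + 64r^2 + 32r − 16qr + 3 − 10q − 8q^2

(7p + 8r + 1 − 4q)(8r + 3 + 2q + 9p)
= 56pr + 21p + 14pq + 63p^2 + 64r^2 + 24r + 16qr + 72pr + 8r + 3 + 2q + 9p − 32qr − 12q − 8q^2 − 36pq    [distributive law]
= 128pr + 30p − 22pq + 63p^2 + 64r^2 + 32r − 16qr + 3 − 10q − 8q^2    [combine like terms]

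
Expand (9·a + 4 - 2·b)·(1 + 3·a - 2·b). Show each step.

21·a + 27·a² - 24·a·b + 4 - 10·b + 4·b²

(9·a + 4 - 2·b)·(1 + 3·a - 2·b)
= 9·a + 27·a² - 18·a·b + 4 + 12·a - 8·b - 2·b - 6·a·b + 4·b²    [distributive law]
= 21·a + 27·a² - 24·a·b + 4 - 10·b + 4·b²    [combine like terms]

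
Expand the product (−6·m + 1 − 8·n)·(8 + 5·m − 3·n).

(−6·m + 1 − 8·n)·(8 + 5·m − 3·n)
= −48·m − 30·m² + 18·m·n + 8 + 5·m − 3·n − 64·n − 40·m·n + 24·n²    [distributive law]
= −43·m − 30·m² − 22·m·n + 8 − 67·n + 24·n²    [combine like terms]

−43·m − 30·m² − 22·m·n + 8 − 67·n + 24·n²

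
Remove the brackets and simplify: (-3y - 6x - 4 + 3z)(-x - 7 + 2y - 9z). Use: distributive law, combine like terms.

(-3y - 6x - 4 + 3z)(-x - 7 + 2y - 9z)
= 3xy + 21y - 6y^2 + 27yz + 6x^2 + 42x - 12xy + 54xz + 4x + 28 - 8y + 36z - 3xz - 21z + 6yz - 27z^2    [distributive law]
= -9xy + 13y - 6y^2 + 33yz + 6x^2 + 46x + 51xz + 28 + 15z - 27z^2    [combine like terms]

-9xy + 13y - 6y^2 + 33yz + 6x^2 + 46x + 51xz + 28 + 15z - 27z^2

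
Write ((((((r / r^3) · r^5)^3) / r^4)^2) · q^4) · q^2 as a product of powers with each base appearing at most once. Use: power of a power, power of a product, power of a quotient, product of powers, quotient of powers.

q^6·r^10

((((((r / r^3) · r^5)^3) / r^4)^2) · q^4) · q^2
= ((((((r / r^3) · r^5)^3)^2) / ((r^4)^2)) · q^4) · q^2    [power of a quotient]
= (((((r / r^3) · r^5)^6) / ((r^4)^2)) · q^4) · q^2    [power of a power]
= (((((r / r^3)^6) · ((r^5)^6)) / ((r^4)^2)) · q^4) · q^2    [power of a product]
= (((((r^6) / ((r^3)^6)) · ((r^5)^6)) / ((r^4)^2)) · q^4) · q^2    [power of a quotient]
= ((((r^6 / r^18) · ((r^5)^6)) / ((r^4)^2)) · q^4) · q^2    [power of a power]
= (((r^(-12) · ((r^5)^6)) / ((r^4)^2)) · q^4) · q^2    [quotient of powers]
= (((r^(-12) · r^30) / ((r^4)^2)) · q^4) · q^2    [power of a power]
= ((r^18 / ((r^4)^2)) · q^4) · q^2    [product of powers]
= ((r^18 / r^8) · q^4) · q^2    [power of a power]
= (r^10 · q^4) · q^2    [quotient of powers]
= q^6·r^10    [product of powers]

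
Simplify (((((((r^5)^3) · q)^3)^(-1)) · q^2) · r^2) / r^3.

(((((((r^5)^3) · q)^3)^(-1)) · q^2) · r^2) / r^3
= ((((((r^5)^3) · q)^(-3)) · q^2) · r^2) / r^3    [power of a power]
= ((((((r^5)^3)^(-3)) · (q^(-3))) · q^2) · r^2) / r^3    [power of a product]
= (((((r^5)^(-9)) · (q^(-3))) · q^2) · r^2) / r^3    [power of a power]
= (((r^(-45) · (q^(-3))) · q^2) · r^2) / r^3    [power of a power]
= q^(-1)r^(-46)    [quotient of powers; product of powers]

q^(-1)r^(-46)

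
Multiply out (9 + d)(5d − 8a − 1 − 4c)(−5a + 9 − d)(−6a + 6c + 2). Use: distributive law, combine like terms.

(9 + d)(5d − 8a − 1 − 4c)(−5a + 9 − d)(−6a + 6c + 2)
= (45d − 72a − 9 − 36c + 5d^2 − 8ad − d − 4cd)(−5a + 9 − d)(−6a + 6c + 2)    [distributive law]
= (44d − 72a − 9 − 36c + 5d^2 − 8ad − 4cd)(−5a + 9 − d)(−6a + 6c + 2)    [combine like terms]
= (−220ad + 396d − 44d^2 + 360a^2 − 648a + 72ad + 45a − 81 + 9d + 180ac − 324c + 36cd − 25ad^2 + 45d^2 − 5d^3 + 40a^2d − 72ad + 8ad^2 + 20acd − 36cd + 4cd^2)(−6a + 6c + 2)    [distributive law]
= (−220ad + 405d + d^2 + 360a^2 − 603a − 81 + 180ac − 324c − 17ad^2 − 5d^3 + 40a^2d + 20acd + 4cd^2)(−6a + 6c + 2)    [combine like terms]
= 1320a^2d − 1320acd − 440ad − 2430ad + 2430cd + 810d − 6ad^2 + 6cd^2 + 2d^2 − 2160a^3 + 2160a^2c + 720a^2 + 3618a^2 − 3618ac − 1206a + 486a − 486c − 162 − 1080a^2c + 1080ac^2 + 360ac + 1944ac − 1944c^2 − 648c + 102a^2d^2 − 102acd^2 − 34ad^2 + 30ad^3 − 30cd^3 − 10d^3 − 240a^3d + 240a^2cd + 80a^2d − 120a^2cd + 120ac^2d + 40acd − 24acd^2 + 24c^2d^2 + 8cd^2    [distributive law]
= 1400a^2d − 1280acd − 2870ad + 2430cd + 810d − 40ad^2 + 14cd^2 + 2d^2 − 2160a^3 + 1080a^2c + 4338a^2 − 1314ac − 720a − 1134c − 162 + 1080ac^2 − 1944c^2 + 102a^2d^2 − 126acd^2 + 30ad^3 − 30cd^3 − 10d^3 − 240a^3d + 120a^2cd + 120ac^2d + 24c^2d^2    [combine like terms]

1400a^2d − 1280acd − 2870ad + 2430cd + 810d − 40ad^2 + 14cd^2 + 2d^2 − 2160a^3 + 1080a^2c + 4338a^2 − 1314ac − 720a − 1134c − 162 + 1080ac^2 − 1944c^2 + 102a^2d^2 − 126acd^2 + 30ad^3 − 30cd^3 − 10d^3 − 240a^3d + 120a^2cd + 120ac^2d + 24c^2d^2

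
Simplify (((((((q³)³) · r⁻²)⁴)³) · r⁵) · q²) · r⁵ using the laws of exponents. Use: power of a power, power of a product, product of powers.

q¹¹⁰r⁻¹⁴

(((((((q³)³) · r⁻²)⁴)³) · r⁵) · q²) · r⁵
= ((((((q³)³) · r⁻²)¹²) · r⁵) · q²) · r⁵    [power of a power]
= ((((((q³)³)¹²) · ((r⁻²)¹²)) · r⁵) · q²) · r⁵    [power of a product]
= (((((q³)³⁶) · ((r⁻²)¹²)) · r⁵) · q²) · r⁵    [power of a power]
= (((q¹⁰⁸ · ((r⁻²)¹²)) · r⁵) · q²) · r⁵    [power of a power]
= (((q¹⁰⁸ · r⁻²⁴) · r⁵) · q²) · r⁵    [power of a power]
= q¹¹⁰r⁻¹⁴    [product of powers]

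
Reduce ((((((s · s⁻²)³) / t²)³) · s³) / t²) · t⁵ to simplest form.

((((((s · s⁻²)³) / t²)³) · s³) / t²) · t⁵
= ((((((s · s⁻²)³)³) / ((t²)³)) · s³) / t²) · t⁵    [power of a quotient]
= (((((s · s⁻²)⁹) / ((t²)³)) · s³) / t²) · t⁵    [power of a power]
= (((((s⁹) · ((s⁻²)⁹)) / ((t²)³)) · s³) / t²) · t⁵    [power of a product]
= ((((s⁹ · s⁻¹⁸) / ((t²)³)) · s³) / t²) · t⁵    [power of a power]
= (((s⁻⁹ / ((t²)³)) · s³) / t²) · t⁵    [product of powers]
= (((s⁻⁹ / t⁶) · s³) / t²) · t⁵    [power of a power]
= s⁻⁶t⁻³    [quotient of powers; product of powers]

s⁻⁶t⁻³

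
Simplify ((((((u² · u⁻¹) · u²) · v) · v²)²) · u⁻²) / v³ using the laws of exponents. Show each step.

u⁴v³

((((((u² · u⁻¹) · u²) · v) · v²)²) · u⁻²) / v³
= ((((((u² · u⁻¹) · u²) · v)²) · ((v²)²)) · u⁻²) / v³    [power of a product]
= ((((((u² · u⁻¹) · u²)²) · (v²)) · ((v²)²)) · u⁻²) / v³    [power of a product]
= ((((((u² · u⁻¹)²) · ((u²)²)) · (v²)) · ((v²)²)) · u⁻²) / v³    [power of a product]
= (((((((u²)²) · ((u⁻¹)²)) · ((u²)²)) · (v²)) · ((v²)²)) · u⁻²) / v³    [power of a product]
= (((((u⁴ · ((u⁻¹)²)) · ((u²)²)) · (v²)) · ((v²)²)) · u⁻²) / v³    [power of a power]
= (((((u⁴ · u⁻²) · ((u²)²)) · (v²)) · ((v²)²)) · u⁻²) / v³    [power of a power]
= ((((u² · ((u²)²)) · (v²)) · ((v²)²)) · u⁻²) / v³    [product of powers]
= ((((u² · u⁴) · (v²)) · ((v²)²)) · u⁻²) / v³    [power of a power]
= (((u⁶ · (v²)) · ((v²)²)) · u⁻²) / v³    [product of powers]
= (((u⁶ · v²) · v⁴) · u⁻²) / v³    [power of a power]
= u⁴v³    [quotient of powers; product of powers]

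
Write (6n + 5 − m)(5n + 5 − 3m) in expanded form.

30n^2 + 55n − 23mn + 25 − 20m + 3m^2

(6n + 5 − m)(5n + 5 − 3m)
= 30n^2 + 30n − 18mn + 25n + 25 − 15m − 5mn − 5m + 3m^2    [distributive law]
= 30n^2 + 55n − 23mn + 25 − 20m + 3m^2    [combine like terms]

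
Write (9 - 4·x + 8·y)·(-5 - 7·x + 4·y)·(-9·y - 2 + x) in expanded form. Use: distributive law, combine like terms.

413·y + 90 + 41·x + 527·x·y - 99·x^2 - 28·y^2 - 324·x^2·y + 28·x^3 + 680·x·y^2 - 288·y^3

(9 - 4·x + 8·y)·(-5 - 7·x + 4·y)·(-9·y - 2 + x)
= (-45 - 63·x + 36·y + 20·x + 28·x^2 - 16·x·y - 40·y - 56·x·y + 32·y^2)·(-9·y - 2 + x)    [distributive law]
= (-45 - 43·x - 4·y + 28·x^2 - 72·x·y + 32·y^2)·(-9·y - 2 + x)    [combine like terms]
= 405·y + 90 - 45·x + 387·x·y + 86·x - 43·x^2 + 36·y^2 + 8·y - 4·x·y - 252·x^2·y - 56·x^2 + 28·x^3 + 648·x·y^2 + 144·x·y - 72·x^2·y - 288·y^3 - 64·y^2 + 32·x·y^2    [distributive law]
= 413·y + 90 + 41·x + 527·x·y - 99·x^2 - 28·y^2 - 324·x^2·y + 28·x^3 + 680·x·y^2 - 288·y^3    [combine like terms]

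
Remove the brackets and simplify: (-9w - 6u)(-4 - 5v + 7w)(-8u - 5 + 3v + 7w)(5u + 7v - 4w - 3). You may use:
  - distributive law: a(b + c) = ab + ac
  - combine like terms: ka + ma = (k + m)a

(-9w - 6u)(-4 - 5v + 7w)(-8u - 5 + 3v + 7w)(5u + 7v - 4w - 3)
= (36w + 45vw - 63w² + 24u + 30uv - 42uw)(-8u - 5 + 3v + 7w)(5u + 7v - 4w - 3)    [distributive law]
= (-288uw - 180w + 108vw + 252w² - 360uvw - 225vw + 135v²w + 315vw² + 504uw² + 315w² - 189vw² - 441w³ - 192u² - 120u + 72uv + 168uw - 240u²v - 150uv + 90uv² + 210uvw + 336u²w + 210uw - 126uvw - 294uw²)(5u + 7v - 4w - 3)    [distributive law]
= (90uw - 180w - 117vw + 567w² - 276uvw + 135v²w + 126vw² + 210uw² - 441w³ - 192u² - 120u - 78uv - 240u²v + 90uv² + 336u²w)(5u + 7v - 4w - 3)    [combine like terms]
= 450u²w + 630uvw - 360uw² - 270uw - 900uw - 1260vw + 720w² + 540w - 585uvw - 819v²w + 468vw² + 351vw + 2835uw² + 3969vw² - 2268w³ - 1701w² - 1380u²vw - 1932uv²w + 1104uvw² + 828uvw + 675uv²w + 945v³w - 540v²w² - 405v²w + 630uvw² + 882v²w² - 504vw³ - 378vw² + 1050u²w² + 1470uvw² - 840uw³ - 630uw² - 2205uw³ - 3087vw³ + 1764w⁴ + 1323w³ - 960u³ - 1344u²v + 768u²w + 576u² - 600u² - 840uv + 480uw + 360u - 390u²v - 546uv² + 312uvw + 234uv - 1200u³v - 1680u²v² + 960u²vw + 720u²v + 450u²v² + 630uv³ - 360uv²w - 270uv² + 1680u³w + 2352u²vw - 1344u²w² - 1008u²w    [distributive law]
= 210u²w + 1185uvw + 1845uw² - 690uw - 909vw - 981w² + 540w - 1224v²w + 4059vw² - 945w³ + 1932u²vw - 1617uv²w + 3204uvw² + 945v³w + 342v²w² - 3591vw³ - 294u²w² - 3045uw³ + 1764w⁴ - 960u³ - 1014u²v - 24u² - 606uv + 360u - 816uv² - 1200u³v - 1230u²v² + 630uv³ + 1680u³w    [combine like terms]

210u²w + 1185uvw + 1845uw² - 690uw - 909vw - 981w² + 540w - 1224v²w + 4059vw² - 945w³ + 1932u²vw - 1617uv²w + 3204uvw² + 945v³w + 342v²w² - 3591vw³ - 294u²w² - 3045uw³ + 1764w⁴ - 960u³ - 1014u²v - 24u² - 606uv + 360u - 816uv² - 1200u³v - 1230u²v² + 630uv³ + 1680u³w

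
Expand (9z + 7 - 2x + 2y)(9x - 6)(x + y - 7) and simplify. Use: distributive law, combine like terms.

81x²z + 81xyz - 621xz - 54yz + 378z + 201x² - 63xy - 567x + 42y + 294 - 18x³ + 18xy² - 12y²

(9z + 7 - 2x + 2y)(9x - 6)(x + y - 7)
= (81xz - 54z + 63x - 42 - 18x² + 12x + 18xy - 12y)(x + y - 7)    [distributive law]
= (81xz - 54z + 75x - 42 - 18x² + 18xy - 12y)(x + y - 7)    [combine like terms]
= 81x²z + 81xyz - 567xz - 54xz - 54yz + 378z + 75x² + 75xy - 525x - 42x - 42y + 294 - 18x³ - 18x²y + 126x² + 18x²y + 18xy² - 126xy - 12xy - 12y² + 84y    [distributive law]
= 81x²z + 81xyz - 621xz - 54yz + 378z + 201x² - 63xy - 567x + 42y + 294 - 18x³ + 18xy² - 12y²    [combine like terms]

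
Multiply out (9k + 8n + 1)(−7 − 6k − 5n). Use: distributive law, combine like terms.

−69k − 54k² − 93kn − 61n − 40n² − 7

(9k + 8n + 1)(−7 − 6k − 5n)
= −63k − 54k² − 45kn − 56n − 48kn − 40n² − 7 − 6k − 5n    [distributive law]
= −69k − 54k² − 93kn − 61n − 40n² − 7    [combine like terms]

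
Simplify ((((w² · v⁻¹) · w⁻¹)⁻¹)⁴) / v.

((((w² · v⁻¹) · w⁻¹)⁻¹)⁴) / v
= (((w² · v⁻¹) · w⁻¹)⁻⁴) / v    [power of a power]
= (((w² · v⁻¹)⁻⁴) · ((w⁻¹)⁻⁴)) / v    [power of a product]
= ((((w²)⁻⁴) · ((v⁻¹)⁻⁴)) · ((w⁻¹)⁻⁴)) / v    [power of a product]
= ((w⁻⁸ · ((v⁻¹)⁻⁴)) · ((w⁻¹)⁻⁴)) / v    [power of a power]
= ((w⁻⁸ · v⁴) · ((w⁻¹)⁻⁴)) / v    [power of a power]
= ((w⁻⁸ · v⁴) · w⁴) / v    [power of a power]
= v³w⁻⁴    [quotient of powers; product of powers]

v³w⁻⁴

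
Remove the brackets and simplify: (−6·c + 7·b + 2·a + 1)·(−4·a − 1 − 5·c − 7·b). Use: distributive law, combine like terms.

(−6·c + 7·b + 2·a + 1)·(−4·a − 1 − 5·c − 7·b)
= 24·a·c + 6·c + 30·c^2 + 42·b·c − 28·a·b − 7·b − 35·b·c − 49·b^2 − 8·a^2 − 2·a − 10·a·c − 14·a·b − 4·a − 1 − 5·c − 7·b    [distributive law]
= 14·a·c + c + 30·c^2 + 7·b·c − 42·a·b − 14·b − 49·b^2 − 8·a^2 − 6·a − 1    [combine like terms]

14·a·c + c + 30·c^2 + 7·b·c − 42·a·b − 14·b − 49·b^2 − 8·a^2 − 6·a − 1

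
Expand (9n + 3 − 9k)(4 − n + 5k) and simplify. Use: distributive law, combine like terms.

(9n + 3 − 9k)(4 − n + 5k)
= 36n − 9n^2 + 45kn + 12 − 3n + 15k − 36k + 9kn − 45k^2    [distributive law]
= 33n − 9n^2 + 54kn + 12 − 21k − 45k^2    [combine like terms]

33n − 9n^2 + 54kn + 12 − 21k − 45k^2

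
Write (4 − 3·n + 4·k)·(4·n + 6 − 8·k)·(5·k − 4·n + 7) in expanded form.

(4 − 3·n + 4·k)·(4·n + 6 − 8·k)·(5·k − 4·n + 7)
= (16·n + 24 − 32·k − 12·n² − 18·n + 24·k·n + 16·k·n + 24·k − 32·k²)·(5·k − 4·n + 7)    [distributive law]
= (−2·n + 24 − 8·k − 12·n² + 40·k·n − 32·k²)·(5·k − 4·n + 7)    [combine like terms]
= −10·k·n + 8·n² − 14·n + 120·k − 96·n + 168 − 40·k² + 32·k·n − 56·k − 60·k·n² + 48·n³ − 84·n² + 200·k²·n − 160·k·n² + 280·k·n − 160·k³ + 128·k²·n − 224·k²    [distributive law]
= 302·k·n − 76·n² − 110·n + 64·k + 168 − 264·k² − 220·k·n² + 48·n³ + 328·k²·n − 160·k³    [combine like terms]

302·k·n − 76·n² − 110·n + 64·k + 168 − 264·k² − 220·k·n² + 48·n³ + 328·k²·n − 160·k³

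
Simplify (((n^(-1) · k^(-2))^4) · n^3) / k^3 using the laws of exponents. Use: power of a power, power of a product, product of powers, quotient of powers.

(((n^(-1) · k^(-2))^4) · n^3) / k^3
= ((((n^(-1))^4) · ((k^(-2))^4)) · n^3) / k^3    [power of a product]
= ((n^(-4) · ((k^(-2))^4)) · n^3) / k^3    [power of a power]
= ((n^(-4) · k^(-8)) · n^3) / k^3    [power of a power]
= k^(-11)n^(-1)    [quotient of powers; product of powers]

k^(-11)n^(-1)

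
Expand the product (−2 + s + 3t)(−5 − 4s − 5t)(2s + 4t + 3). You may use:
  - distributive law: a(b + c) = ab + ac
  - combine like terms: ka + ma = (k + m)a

(−2 + s + 3t)(−5 − 4s − 5t)(2s + 4t + 3)
= (10 + 8s + 10t − 5s − 4s² − 5st − 15t − 12st − 15t²)(2s + 4t + 3)    [distributive law]
= (10 + 3s − 5t − 4s² − 17st − 15t²)(2s + 4t + 3)    [combine like terms]
= 20s + 40t + 30 + 6s² + 12st + 9s − 10st − 20t² − 15t − 8s³ − 16s²t − 12s² − 34s²t − 68st² − 51st − 30st² − 60t³ − 45t²    [distributive law]
= 29s + 25t + 30 − 6s² − 49st − 65t² − 8s³ − 50s²t − 98st² − 60t³    [combine like terms]

29s + 25t + 30 − 6s² − 49st − 65t² − 8s³ − 50s²t − 98st² − 60t³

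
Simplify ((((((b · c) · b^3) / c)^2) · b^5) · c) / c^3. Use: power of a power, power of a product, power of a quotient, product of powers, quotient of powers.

((((((b · c) · b^3) / c)^2) · b^5) · c) / c^3
= ((((((b · c) · b^3)^2) / (c^2)) · b^5) · c) / c^3    [power of a quotient]
= ((((((b · c)^2) · ((b^3)^2)) / (c^2)) · b^5) · c) / c^3    [power of a product]
= ((((((b^2) · (c^2)) · ((b^3)^2)) / (c^2)) · b^5) · c) / c^3    [power of a product]
= (((((b^2 · c^2) · b^6) / (c^2)) · b^5) · c) / c^3    [power of a power]
= b^13c^(-2)    [quotient of powers; product of powers]

b^13c^(-2)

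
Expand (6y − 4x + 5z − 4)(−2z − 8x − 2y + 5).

(6y − 4x + 5z − 4)(−2z − 8x − 2y + 5)
= −12yz − 48xy − 12y^2 + 30y + 8xz + 32x^2 + 8xy − 20x − 10z^2 − 40xz − 10yz + 25z + 8z + 32x + 8y − 20    [distributive law]
= −22yz − 40xy − 12y^2 + 38y − 32xz + 32x^2 + 12x − 10z^2 + 33z − 20    [combine like terms]

−22yz − 40xy − 12y^2 + 38y − 32xz + 32x^2 + 12x − 10z^2 + 33z − 20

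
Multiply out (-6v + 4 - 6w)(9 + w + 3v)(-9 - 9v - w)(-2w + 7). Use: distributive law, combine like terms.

(-6v + 4 - 6w)(9 + w + 3v)(-9 - 9v - w)(-2w + 7)
= (-54v - 6vw - 18v^2 + 36 + 4w + 12v - 54w - 6w^2 - 18vw)(-9 - 9v - w)(-2w + 7)    [distributive law]
= (-42v - 24vw - 18v^2 + 36 - 50w - 6w^2)(-9 - 9v - w)(-2w + 7)    [combine like terms]
= (378v + 378v^2 + 42vw + 216vw + 216v^2w + 24vw^2 + 162v^2 + 162v^3 + 18v^2w - 324 - 324v - 36w + 450w + 450vw + 50w^2 + 54w^2 + 54vw^2 + 6w^3)(-2w + 7)    [distributive law]
= (54v + 540v^2 + 708vw + 234v^2w + 78vw^2 + 162v^3 - 324 + 414w + 104w^2 + 6w^3)(-2w + 7)    [combine like terms]
= -108vw + 378v - 1080v^2w + 3780v^2 - 1416vw^2 + 4956vw - 468v^2w^2 + 1638v^2w - 156vw^3 + 546vw^2 - 324v^3w + 1134v^3 + 648w - 2268 - 828w^2 + 2898w - 208w^3 + 728w^2 - 12w^4 + 42w^3    [distributive law]
= 4848vw + 378v + 558v^2w + 3780v^2 - 870vw^2 - 468v^2w^2 - 156vw^3 - 324v^3w + 1134v^3 + 3546w - 2268 - 100w^2 - 166w^3 - 12w^4    [combine like terms]

4848vw + 378v + 558v^2w + 3780v^2 - 870vw^2 - 468v^2w^2 - 156vw^3 - 324v^3w + 1134v^3 + 3546w - 2268 - 100w^2 - 166w^3 - 12w^4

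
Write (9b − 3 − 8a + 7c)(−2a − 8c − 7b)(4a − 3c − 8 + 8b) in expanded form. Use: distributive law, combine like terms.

(9b − 3 − 8a + 7c)(−2a − 8c − 7b)(4a − 3c − 8 + 8b)
= (−18ab − 72bc − 63b^2 + 6a + 24c + 21b + 16a^2 + 64ac + 56ab − 14ac − 56c^2 − 49bc)(4a − 3c − 8 + 8b)    [distributive law]
= (38ab − 121bc − 63b^2 + 6a + 24c + 21b + 16a^2 + 50ac − 56c^2)(4a − 3c − 8 + 8b)    [combine like terms]
= 152a^2b − 114abc − 304ab + 304ab^2 − 484abc + 363bc^2 + 968bc − 968b^2c − 252ab^2 + 189b^2c + 504b^2 − 504b^3 + 24a^2 − 18ac − 48a + 48ab + 96ac − 72c^2 − 192c + 192bc + 84ab − 63bc − 168b + 168b^2 + 64a^3 − 48a^2c − 128a^2 + 128a^2b + 200a^2c − 150ac^2 − 400ac + 400abc − 224ac^2 + 168c^3 + 448c^2 − 448bc^2    [distributive law]
= 280a^2b − 198abc − 172ab + 52ab^2 − 85bc^2 + 1097bc − 779b^2c + 672b^2 − 504b^3 − 104a^2 − 322ac − 48a + 376c^2 − 192c − 168b + 64a^3 + 152a^2c − 374ac^2 + 168c^3    [combine like terms]

280a^2b − 198abc − 172ab + 52ab^2 − 85bc^2 + 1097bc − 779b^2c + 672b^2 − 504b^3 − 104a^2 − 322ac − 48a + 376c^2 − 192c − 168b + 64a^3 + 152a^2c − 374ac^2 + 168c^3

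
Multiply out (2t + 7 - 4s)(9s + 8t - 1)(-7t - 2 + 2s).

130st^2 - 333st + 224s^2t - 112t^3 - 410t^2 - 59t - 148s + 206s^2 + 14 - 72s^3

(2t + 7 - 4s)(9s + 8t - 1)(-7t - 2 + 2s)
= (18st + 16t^2 - 2t + 63s + 56t - 7 - 36s^2 - 32st + 4s)(-7t - 2 + 2s)    [distributive law]
= (-14st + 16t^2 + 54t + 67s - 7 - 36s^2)(-7t - 2 + 2s)    [combine like terms]
= 98st^2 + 28st - 28s^2t - 112t^3 - 32t^2 + 32st^2 - 378t^2 - 108t + 108st - 469st - 134s + 134s^2 + 49t + 14 - 14s + 252s^2t + 72s^2 - 72s^3    [distributive law]
= 130st^2 - 333st + 224s^2t - 112t^3 - 410t^2 - 59t - 148s + 206s^2 + 14 - 72s^3    [combine like terms]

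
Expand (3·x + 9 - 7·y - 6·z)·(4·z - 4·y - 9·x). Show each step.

(3·x + 9 - 7·y - 6·z)·(4·z - 4·y - 9·x)
= 12·x·z - 12·x·y - 27·x^2 + 36·z - 36·y - 81·x - 28·y·z + 28·y^2 + 63·x·y - 24·z^2 + 24·y·z + 54·x·z    [distributive law]
= 66·x·z + 51·x·y - 27·x^2 + 36·z - 36·y - 81·x - 4·y·z + 28·y^2 - 24·z^2    [combine like terms]

66·x·z + 51·x·y - 27·x^2 + 36·z - 36·y - 81·x - 4·y·z + 28·y^2 - 24·z^2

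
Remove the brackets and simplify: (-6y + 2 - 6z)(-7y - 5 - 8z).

42y^2 + 16y + 90yz - 10 + 14z + 48z^2

(-6y + 2 - 6z)(-7y - 5 - 8z)
= 42y^2 + 30y + 48yz - 14y - 10 - 16z + 42yz + 30z + 48z^2    [distributive law]
= 42y^2 + 16y + 90yz - 10 + 14z + 48z^2    [combine like terms]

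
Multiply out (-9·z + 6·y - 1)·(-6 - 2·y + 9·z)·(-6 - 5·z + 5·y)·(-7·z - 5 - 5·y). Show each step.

(-9·z + 6·y - 1)·(-6 - 2·y + 9·z)·(-6 - 5·z + 5·y)·(-7·z - 5 - 5·y)
= (54·z + 18·y·z - 81·z² - 36·y - 12·y² + 54·y·z + 6 + 2·y - 9·z)·(-6 - 5·z + 5·y)·(-7·z - 5 - 5·y)    [distributive law]
= (45·z + 72·y·z - 81·z² - 34·y - 12·y² + 6)·(-6 - 5·z + 5·y)·(-7·z - 5 - 5·y)    [combine like terms]
= (-270·z - 225·z² + 225·y·z - 432·y·z - 360·y·z² + 360·y²·z + 486·z² + 405·z³ - 405·y·z² + 204·y + 170·y·z - 170·y² + 72·y² + 60·y²·z - 60·y³ - 36 - 30·z + 30·y)·(-7·z - 5 - 5·y)    [distributive law]
= (-300·z + 261·z² - 37·y·z - 765·y·z² + 420·y²·z + 405·z³ + 234·y - 98·y² - 60·y³ - 36)·(-7·z - 5 - 5·y)    [combine like terms]
= 2100·z² + 1500·z + 1500·y·z - 1827·z³ - 1305·z² - 1305·y·z² + 259·y·z² + 185·y·z + 185·y²·z + 5355·y·z³ + 3825·y·z² + 3825·y²·z² - 2940·y²·z² - 2100·y²·z - 2100·y³·z - 2835·z⁴ - 2025·z³ - 2025·y·z³ - 1638·y·z - 1170·y - 1170·y² + 686·y²·z + 490·y² + 490·y³ + 420·y³·z + 300·y³ + 300·y⁴ + 252·z + 180 + 180·y    [distributive law]
= 795·z² + 1752·z + 47·y·z - 3852·z³ + 2779·y·z² - 1229·y²·z + 3330·y·z³ + 885·y²·z² - 1680·y³·z - 2835·z⁴ - 990·y - 680·y² + 790·y³ + 300·y⁴ + 180    [combine like terms]

795·z² + 1752·z + 47·y·z - 3852·z³ + 2779·y·z² - 1229·y²·z + 3330·y·z³ + 885·y²·z² - 1680·y³·z - 2835·z⁴ - 990·y - 680·y² + 790·y³ + 300·y⁴ + 180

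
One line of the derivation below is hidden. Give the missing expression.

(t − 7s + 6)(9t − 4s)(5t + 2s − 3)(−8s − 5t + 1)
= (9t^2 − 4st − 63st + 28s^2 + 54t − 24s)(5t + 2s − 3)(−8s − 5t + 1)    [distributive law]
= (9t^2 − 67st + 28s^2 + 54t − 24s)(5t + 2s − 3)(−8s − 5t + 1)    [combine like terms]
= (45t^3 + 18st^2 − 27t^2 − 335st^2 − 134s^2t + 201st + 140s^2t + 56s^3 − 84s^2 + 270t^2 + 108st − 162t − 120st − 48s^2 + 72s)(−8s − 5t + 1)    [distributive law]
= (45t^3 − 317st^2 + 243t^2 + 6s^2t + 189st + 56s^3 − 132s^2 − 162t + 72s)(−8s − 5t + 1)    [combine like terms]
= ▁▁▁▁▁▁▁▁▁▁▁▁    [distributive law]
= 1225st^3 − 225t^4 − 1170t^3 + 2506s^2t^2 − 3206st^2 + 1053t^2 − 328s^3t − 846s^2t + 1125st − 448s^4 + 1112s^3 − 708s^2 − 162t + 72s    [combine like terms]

Applying distributive law to the line above:

−360st^3 − 225t^4 + 45t^3 + 2536s^2t^2 + 1585st^3 − 317st^2 − 1944st^2 − 1215t^3 + 243t^2 − 48s^3t − 30s^2t^2 + 6s^2t − 1512s^2t − 945st^2 + 189st − 448s^4 − 280s^3t + 56s^3 + 1056s^3 + 660s^2t − 132s^2 + 1296st + 810t^2 − 162t − 576s^2 − 360st + 72s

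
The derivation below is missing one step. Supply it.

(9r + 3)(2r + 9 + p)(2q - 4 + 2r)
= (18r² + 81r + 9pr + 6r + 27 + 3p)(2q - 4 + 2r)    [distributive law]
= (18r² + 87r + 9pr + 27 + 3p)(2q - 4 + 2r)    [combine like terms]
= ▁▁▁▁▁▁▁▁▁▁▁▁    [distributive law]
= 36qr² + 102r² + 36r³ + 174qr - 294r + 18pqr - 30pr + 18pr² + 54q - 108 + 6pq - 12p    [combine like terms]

By distributive law:

36qr² - 72r² + 36r³ + 174qr - 348r + 174r² + 18pqr - 36pr + 18pr² + 54q - 108 + 54r + 6pq - 12p + 6pr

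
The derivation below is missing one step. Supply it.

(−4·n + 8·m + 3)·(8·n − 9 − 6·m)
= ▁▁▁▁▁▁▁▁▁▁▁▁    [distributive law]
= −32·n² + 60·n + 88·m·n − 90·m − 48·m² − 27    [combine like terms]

By distributive law:

−32·n² + 36·n + 24·m·n + 64·m·n − 72·m − 48·m² + 24·n − 27 − 18·m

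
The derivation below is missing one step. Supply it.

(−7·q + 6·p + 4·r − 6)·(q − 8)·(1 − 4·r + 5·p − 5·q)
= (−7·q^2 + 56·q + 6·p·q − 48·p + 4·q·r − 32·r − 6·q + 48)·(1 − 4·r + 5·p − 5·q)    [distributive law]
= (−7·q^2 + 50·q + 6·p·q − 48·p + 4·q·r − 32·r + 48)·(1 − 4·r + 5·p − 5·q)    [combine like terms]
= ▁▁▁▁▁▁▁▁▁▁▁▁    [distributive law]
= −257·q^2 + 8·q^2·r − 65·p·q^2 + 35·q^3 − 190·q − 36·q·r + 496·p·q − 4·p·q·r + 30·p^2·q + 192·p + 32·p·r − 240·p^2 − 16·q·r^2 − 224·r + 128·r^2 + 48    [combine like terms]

After distributive law, the bracketed line is:

−7·q^2 + 28·q^2·r − 35·p·q^2 + 35·q^3 + 50·q − 200·q·r + 250·p·q − 250·q^2 + 6·p·q − 24·p·q·r + 30·p^2·q − 30·p·q^2 − 48·p + 192·p·r − 240·p^2 + 240·p·q + 4·q·r − 16·q·r^2 + 20·p·q·r − 20·q^2·r − 32·r + 128·r^2 − 160·p·r + 160·q·r + 48 − 192·r + 240·p − 240·q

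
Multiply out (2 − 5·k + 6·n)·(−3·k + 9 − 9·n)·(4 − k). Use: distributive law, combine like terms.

(2 − 5·k + 6·n)·(−3·k + 9 − 9·n)·(4 − k)
= (−6·k + 18 − 18·n + 15·k² − 45·k + 45·k·n − 18·k·n + 54·n − 54·n²)·(4 − k)    [distributive law]
= (−51·k + 18 + 36·n + 15·k² + 27·k·n − 54·n²)·(4 − k)    [combine like terms]
= −204·k + 51·k² + 72 − 18·k + 144·n − 36·k·n + 60·k² − 15·k³ + 108·k·n − 27·k²·n − 216·n² + 54·k·n²    [distributive law]
= −222·k + 111·k² + 72 + 144·n + 72·k·n − 15·k³ − 27·k²·n − 216·n² + 54·k·n²    [combine like terms]

−222·k + 111·k² + 72 + 144·n + 72·k·n − 15·k³ − 27·k²·n − 216·n² + 54·k·n²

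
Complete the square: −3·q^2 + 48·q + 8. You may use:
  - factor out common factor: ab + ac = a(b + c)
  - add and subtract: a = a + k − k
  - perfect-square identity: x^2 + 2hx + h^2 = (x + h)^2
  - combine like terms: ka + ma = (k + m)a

−3(q − 8)^2 + 200

−3·q^2 + 48·q + 8
= −3(q^2 − 16·q) + 8    [factor out -3 from the q-terms]
= −3(q^2 − 16·q + 64 − 64) + 8    [add and subtract 64 inside the bracket]
= −3(q − 8)^2 + 192 + 8    [perfect-square identity]
= −3(q − 8)^2 + 200    [combine constants]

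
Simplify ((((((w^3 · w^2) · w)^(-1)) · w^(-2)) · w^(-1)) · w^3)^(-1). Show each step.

((((((w^3 · w^2) · w)^(-1)) · w^(-2)) · w^(-1)) · w^3)^(-1)
= ((((((w^3 · w^2) · w)^(-1)) · w^(-2)) · w^(-1))^(-1)) · ((w^3)^(-1))    [power of a product]
= ((((((w^3 · w^2) · w)^(-1)) · w^(-2))^(-1)) · ((w^(-1))^(-1))) · ((w^3)^(-1))    [power of a product]
= ((((((w^3 · w^2) · w)^(-1))^(-1)) · ((w^(-2))^(-1))) · ((w^(-1))^(-1))) · ((w^3)^(-1))    [power of a product]
= (((((w^3 · w^2) · w)^1) · ((w^(-2))^(-1))) · ((w^(-1))^(-1))) · ((w^3)^(-1))    [power of a power]
= (((((w^3 · w^2)^1) · (w^1)) · ((w^(-2))^(-1))) · ((w^(-1))^(-1))) · ((w^3)^(-1))    [power of a product]
= ((((((w^3)^1) · ((w^2)^1)) · (w^1)) · ((w^(-2))^(-1))) · ((w^(-1))^(-1))) · ((w^3)^(-1))    [power of a product]
= ((((w^3 · ((w^2)^1)) · (w^1)) · ((w^(-2))^(-1))) · ((w^(-1))^(-1))) · ((w^3)^(-1))    [power of a power]
= ((((w^3 · w^2) · (w^1)) · ((w^(-2))^(-1))) · ((w^(-1))^(-1))) · ((w^3)^(-1))    [power of a power]
= (((w^5 · (w^1)) · ((w^(-2))^(-1))) · ((w^(-1))^(-1))) · ((w^3)^(-1))    [product of powers]
= (((w^5 · w) · ((w^(-2))^(-1))) · ((w^(-1))^(-1))) · ((w^3)^(-1))    [power of a power]
= ((w^6 · ((w^(-2))^(-1))) · ((w^(-1))^(-1))) · ((w^3)^(-1))    [product of powers]
= ((w^6 · w^2) · ((w^(-1))^(-1))) · ((w^3)^(-1))    [power of a power]
= (w^8 · ((w^(-1))^(-1))) · ((w^3)^(-1))    [product of powers]
= (w^8 · w) · ((w^3)^(-1))    [power of a power]
= w^9 · ((w^3)^(-1))    [product of powers]
= w^9 · w^(-3)    [power of a power]
= w^6    [product of powers]

w^6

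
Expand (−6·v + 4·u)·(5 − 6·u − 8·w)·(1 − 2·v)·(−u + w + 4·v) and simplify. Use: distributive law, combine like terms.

110·u·v − 30·v·w − 120·v^2 − 76·u·v^2 + 252·v^2·w + 240·v^3 − 92·u^2·v − 180·u·v·w + 264·u^2·v^2 + 280·u·v^2·w − 288·u·v^3 + 48·v·w^2 − 96·v^2·w^2 − 384·v^3·w − 20·u^2 + 20·u·w + 24·u^3 + 8·u^2·w − 48·u^3·v − 16·u^2·v·w − 32·u·w^2 + 64·u·v·w^2

(−6·v + 4·u)·(5 − 6·u − 8·w)·(1 − 2·v)·(−u + w + 4·v)
= (−30·v + 36·u·v + 48·v·w + 20·u − 24·u^2 − 32·u·w)·(1 − 2·v)·(−u + w + 4·v)    [distributive law]
= (−30·v + 60·v^2 + 36·u·v − 72·u·v^2 + 48·v·w − 96·v^2·w + 20·u − 40·u·v − 24·u^2 + 48·u^2·v − 32·u·w + 64·u·v·w)·(−u + w + 4·v)    [distributive law]
= (−30·v + 60·v^2 − 4·u·v − 72·u·v^2 + 48·v·w − 96·v^2·w + 20·u − 24·u^2 + 48·u^2·v − 32·u·w + 64·u·v·w)·(−u + w + 4·v)    [combine like terms]
= 30·u·v − 30·v·w − 120·v^2 − 60·u·v^2 + 60·v^2·w + 240·v^3 + 4·u^2·v − 4·u·v·w − 16·u·v^2 + 72·u^2·v^2 − 72·u·v^2·w − 288·u·v^3 − 48·u·v·w + 48·v·w^2 + 192·v^2·w + 96·u·v^2·w − 96·v^2·w^2 − 384·v^3·w − 20·u^2 + 20·u·w + 80·u·v + 24·u^3 − 24·u^2·w − 96·u^2·v − 48·u^3·v + 48·u^2·v·w + 192·u^2·v^2 + 32·u^2·w − 32·u·w^2 − 128·u·v·w − 64·u^2·v·w + 64·u·v·w^2 + 256·u·v^2·w    [distributive law]
= 110·u·v − 30·v·w − 120·v^2 − 76·u·v^2 + 252·v^2·w + 240·v^3 − 92·u^2·v − 180·u·v·w + 264·u^2·v^2 + 280·u·v^2·w − 288·u·v^3 + 48·v·w^2 − 96·v^2·w^2 − 384·v^3·w − 20·u^2 + 20·u·w + 24·u^3 + 8·u^2·w − 48·u^3·v − 16·u^2·v·w − 32·u·w^2 + 64·u·v·w^2    [combine like terms]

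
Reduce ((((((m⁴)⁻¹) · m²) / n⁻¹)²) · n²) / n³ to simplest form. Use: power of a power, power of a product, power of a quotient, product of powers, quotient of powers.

((((((m⁴)⁻¹) · m²) / n⁻¹)²) · n²) / n³
= ((((((m⁴)⁻¹) · m²)²) / ((n⁻¹)²)) · n²) / n³    [power of a quotient]
= ((((((m⁴)⁻¹)²) · ((m²)²)) / ((n⁻¹)²)) · n²) / n³    [power of a product]
= (((((m⁴)⁻²) · ((m²)²)) / ((n⁻¹)²)) · n²) / n³    [power of a power]
= (((m⁻⁸ · ((m²)²)) / ((n⁻¹)²)) · n²) / n³    [power of a power]
= (((m⁻⁸ · m⁴) / ((n⁻¹)²)) · n²) / n³    [power of a power]
= ((m⁻⁴ / ((n⁻¹)²)) · n²) / n³    [product of powers]
= ((m⁻⁴ / n⁻²) · n²) / n³    [power of a power]
= m⁻⁴n    [quotient of powers; product of powers]

m⁻⁴n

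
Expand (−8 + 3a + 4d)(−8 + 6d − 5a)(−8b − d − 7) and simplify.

−512b + 496d − 448 + 640bd − 88d^2 − 128ab − 2ad − 112a + 16abd + 2ad^2 + 120a^2b + 15a^2d + 105a^2 − 192bd^2 − 24d^3

(−8 + 3a + 4d)(−8 + 6d − 5a)(−8b − d − 7)
= (64 − 48d + 40a − 24a + 18ad − 15a^2 − 32d + 24d^2 − 20ad)(−8b − d − 7)    [distributive law]
= (64 − 80d + 16a − 2ad − 15a^2 + 24d^2)(−8b − d − 7)    [combine like terms]
= −512b − 64d − 448 + 640bd + 80d^2 + 560d − 128ab − 16ad − 112a + 16abd + 2ad^2 + 14ad + 120a^2b + 15a^2d + 105a^2 − 192bd^2 − 24d^3 − 168d^2    [distributive law]
= −512b + 496d − 448 + 640bd − 88d^2 − 128ab − 2ad − 112a + 16abd + 2ad^2 + 120a^2b + 15a^2d + 105a^2 − 192bd^2 − 24d^3    [combine like terms]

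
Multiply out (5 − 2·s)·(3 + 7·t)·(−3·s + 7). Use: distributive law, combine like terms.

(5 − 2·s)·(3 + 7·t)·(−3·s + 7)
= (15 + 35·t − 6·s − 14·s·t)·(−3·s + 7)    [distributive law]
= −45·s + 105 − 105·s·t + 245·t + 18·s² − 42·s + 42·s²·t − 98·s·t    [distributive law]
= −87·s + 105 − 203·s·t + 245·t + 18·s² + 42·s²·t    [combine like terms]

−87·s + 105 − 203·s·t + 245·t + 18·s² + 42·s²·t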